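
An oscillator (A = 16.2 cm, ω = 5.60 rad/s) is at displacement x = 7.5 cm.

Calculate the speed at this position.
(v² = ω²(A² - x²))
v = ω√(A² − x²) = 5.6×√(0.162² − 0.075²) = 0.8041 m/s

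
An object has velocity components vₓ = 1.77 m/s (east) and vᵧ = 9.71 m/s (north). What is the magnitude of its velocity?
|v| = √(vₓ² + vᵧ²) = √(1.77² + 9.71²) = √(97.417) = 9.87 m/s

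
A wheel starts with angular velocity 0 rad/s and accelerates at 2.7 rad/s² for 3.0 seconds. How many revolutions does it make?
θ = ω₀t + ½αt² = 0×3.0 + ½×2.7×3.0² = 12.15 rad
Revolutions = θ/(2π) = 12.15/(2π) = 1.93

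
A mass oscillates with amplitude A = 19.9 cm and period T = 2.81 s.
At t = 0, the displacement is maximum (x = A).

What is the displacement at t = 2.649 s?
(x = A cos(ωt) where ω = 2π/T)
ω = 2π/T = 2π/2.81 = 2.236 rad/s
x = A cos(ωt) = 19.9×cos(2.236×2.649) = 18.62 cm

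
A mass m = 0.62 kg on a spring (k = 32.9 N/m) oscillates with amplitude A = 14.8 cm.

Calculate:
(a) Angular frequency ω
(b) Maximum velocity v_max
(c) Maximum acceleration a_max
ω = √(k/m) = √(32.9/0.62) = 7.285 rad/s
v_max = ωA = 7.285×0.148 = 1.078 m/s
a_max = ω²A = 7.285²×0.148 = 7.854 m/s²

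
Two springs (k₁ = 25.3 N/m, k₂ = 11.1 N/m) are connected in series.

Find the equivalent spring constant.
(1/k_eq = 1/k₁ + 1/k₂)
1/k_eq = 1/25.3 + 1/11.1 = 0.12962; k_eq = 7.715 N/m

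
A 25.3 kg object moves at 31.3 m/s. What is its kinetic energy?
KE = ½mv² = ½×25.3×31.3² = 12393.08 J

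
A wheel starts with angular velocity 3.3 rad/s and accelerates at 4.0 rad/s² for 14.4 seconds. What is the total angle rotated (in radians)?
θ = ω₀t + ½αt² = 3.3×14.4 + ½×4.0×14.4² = 462.24 rad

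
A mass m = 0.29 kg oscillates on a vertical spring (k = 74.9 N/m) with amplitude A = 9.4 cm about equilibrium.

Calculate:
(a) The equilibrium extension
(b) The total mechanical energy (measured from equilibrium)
x_eq = mg/k = 0.29×9.81/74.9 = 0.03798 m = 3.798 cm
E = ½kA² = ½×74.9×(0.094)² = 0.3309 J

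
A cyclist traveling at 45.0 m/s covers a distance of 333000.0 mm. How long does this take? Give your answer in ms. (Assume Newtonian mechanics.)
t = d/v (with unit conversion) = 7400.0 ms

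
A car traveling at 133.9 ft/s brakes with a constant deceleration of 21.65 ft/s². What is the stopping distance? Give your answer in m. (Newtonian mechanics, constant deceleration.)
d = v₀² / (2a) (with unit conversion) = 126.2 m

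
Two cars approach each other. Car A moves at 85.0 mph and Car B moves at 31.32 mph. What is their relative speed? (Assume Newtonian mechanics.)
v_rel = v_A + v_B = 85.0 + 31.32 = 116.3 mph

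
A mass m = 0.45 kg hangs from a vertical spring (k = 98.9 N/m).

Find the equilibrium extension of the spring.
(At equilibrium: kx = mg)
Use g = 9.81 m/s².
x_eq = mg/k = 0.45×9.81/98.9 = 0.04464 m = 4.464 cm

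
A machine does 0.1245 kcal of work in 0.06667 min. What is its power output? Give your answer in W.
P = W/t = 520.9 J / 4 s = 130.2 W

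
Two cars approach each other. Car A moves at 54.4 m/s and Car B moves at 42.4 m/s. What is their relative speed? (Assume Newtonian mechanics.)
v_rel = v_A + v_B = 54.4 + 42.4 = 96.8 m/s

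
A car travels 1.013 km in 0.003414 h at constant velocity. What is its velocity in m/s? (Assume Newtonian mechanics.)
v = d/t (with unit conversion) = 82.42 m/s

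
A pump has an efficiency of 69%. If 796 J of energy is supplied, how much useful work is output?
W_out = η × W_in = 0.69 × 796 = 549.24 J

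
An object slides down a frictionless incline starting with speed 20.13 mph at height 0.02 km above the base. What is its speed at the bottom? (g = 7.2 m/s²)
½mv₀² + mgh = ½mv² → v = √(v₀² + 2gh) = √(8.999² + 2×7.2×20) = 19.21 m/s = 42.97 mph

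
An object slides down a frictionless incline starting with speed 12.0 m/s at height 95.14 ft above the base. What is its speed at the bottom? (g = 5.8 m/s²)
½mv₀² + mgh = ½mv² → v = √(v₀² + 2gh) = √(12² + 2×5.8×29) = 21.92 m/s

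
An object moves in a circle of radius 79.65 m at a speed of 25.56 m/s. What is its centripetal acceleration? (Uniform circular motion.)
a_c = v²/r = 25.56²/79.65 = 653.314/79.65 = 8.2 m/s²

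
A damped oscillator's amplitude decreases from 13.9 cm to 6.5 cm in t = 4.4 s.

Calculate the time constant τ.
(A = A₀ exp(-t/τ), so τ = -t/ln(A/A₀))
A/A₀ = 6.5/13.9 = 0.4676; ln(A/A₀) = -0.7601
τ = −t/ln(A/A₀) = −4.4/-0.7601 = 5.789 s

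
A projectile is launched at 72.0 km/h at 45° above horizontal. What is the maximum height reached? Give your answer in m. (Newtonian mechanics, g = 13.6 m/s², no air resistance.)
H = v₀²sin²(θ)/(2g) (with unit conversion) = 7.353 m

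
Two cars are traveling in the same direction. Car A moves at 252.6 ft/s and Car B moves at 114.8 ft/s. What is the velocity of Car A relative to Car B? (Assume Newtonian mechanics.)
v_rel = v_A - v_B = 252.6 - 114.8 = 137.8 ft/s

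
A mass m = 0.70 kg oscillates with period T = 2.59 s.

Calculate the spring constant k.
T = 2π√(m/k) → k = m(2π/T)² = 0.7×(2π/2.59)² = 4.12 N/m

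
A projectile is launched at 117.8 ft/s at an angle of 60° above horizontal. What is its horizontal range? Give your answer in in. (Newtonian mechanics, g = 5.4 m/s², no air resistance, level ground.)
R = v₀² sin(2θ) / g (with unit conversion) = 8140.0 in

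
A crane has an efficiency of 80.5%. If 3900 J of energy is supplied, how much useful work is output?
W_out = η × W_in = 0.805 × 3900 = 3139.5 J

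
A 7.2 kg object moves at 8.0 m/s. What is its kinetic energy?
KE = ½mv² = ½×7.2×8.0² = 230.4 J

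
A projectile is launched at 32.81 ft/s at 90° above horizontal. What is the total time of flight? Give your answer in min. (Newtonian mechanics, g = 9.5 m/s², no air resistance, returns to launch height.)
T = 2v₀sin(θ)/g (with unit conversion) = 0.03509 min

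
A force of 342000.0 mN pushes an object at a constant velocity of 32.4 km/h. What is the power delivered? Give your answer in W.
P = Fv = 342 N × 9 m/s = 3078 W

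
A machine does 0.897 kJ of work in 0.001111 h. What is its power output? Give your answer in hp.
P = W/t = 897 J / 4 s = 224.3 W = 0.3008 hp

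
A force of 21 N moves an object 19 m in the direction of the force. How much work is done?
W = Fd = 21×19 = 399.0 J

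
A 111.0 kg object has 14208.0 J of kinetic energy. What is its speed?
KE = ½mv² → v = √(2KE/m) = √(2×14208.0/111.0) = 16.0 m/s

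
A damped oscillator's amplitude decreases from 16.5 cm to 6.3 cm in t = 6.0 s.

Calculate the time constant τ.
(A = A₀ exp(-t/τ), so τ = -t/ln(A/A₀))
A/A₀ = 6.3/16.5 = 0.3818; ln(A/A₀) = -0.9628
τ = −t/ln(A/A₀) = −6.0/-0.9628 = 6.232 s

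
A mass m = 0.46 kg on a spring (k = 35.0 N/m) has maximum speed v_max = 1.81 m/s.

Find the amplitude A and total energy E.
½mv²_max = ½kA² → A = v_max√(m/k) = 1.81×√(0.46/35.0) = 0.2075 m = 20.75 cm
E = ½mv²_max = ½×0.46×1.81² = 0.7535 J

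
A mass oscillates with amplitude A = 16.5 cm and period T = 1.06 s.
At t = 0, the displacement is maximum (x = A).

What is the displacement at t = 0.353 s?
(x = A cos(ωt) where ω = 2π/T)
ω = 2π/T = 2π/1.06 = 5.928 rad/s
x = A cos(ωt) = 16.5×cos(5.928×0.353) = -8.222 cm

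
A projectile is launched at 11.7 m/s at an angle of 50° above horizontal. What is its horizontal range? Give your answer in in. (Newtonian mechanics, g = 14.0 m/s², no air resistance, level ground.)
R = v₀² sin(2θ) / g (with unit conversion) = 379.1 in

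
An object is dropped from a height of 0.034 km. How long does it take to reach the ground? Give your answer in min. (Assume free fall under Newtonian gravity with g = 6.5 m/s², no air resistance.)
t = √(2h/g) (with unit conversion) = 0.05391 min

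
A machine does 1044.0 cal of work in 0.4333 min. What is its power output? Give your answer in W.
P = W/t = 4368 J / 26 s = 168 W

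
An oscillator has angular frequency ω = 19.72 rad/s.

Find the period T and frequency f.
T = 2π/ω = 2π/19.72 = 0.3186 s; f = ω/2π = 3.139 Hz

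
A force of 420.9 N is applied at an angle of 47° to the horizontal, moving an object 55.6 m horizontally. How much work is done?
W = Fd cosθ = 420.9×55.6×cos(47°) = 15960.0 J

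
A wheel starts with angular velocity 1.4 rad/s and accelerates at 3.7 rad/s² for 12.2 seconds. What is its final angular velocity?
ω = ω₀ + αt = 1.4 + 3.7 × 12.2 = 46.54 rad/s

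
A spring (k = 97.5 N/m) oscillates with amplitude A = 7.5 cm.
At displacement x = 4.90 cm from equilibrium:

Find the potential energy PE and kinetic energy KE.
E_total = ½kA² = ½×97.5×(0.075)² = 0.2742 J
PE = ½kx² = ½×97.5×(0.049)² = 0.117 J
KE = E_total − PE = 0.1572 J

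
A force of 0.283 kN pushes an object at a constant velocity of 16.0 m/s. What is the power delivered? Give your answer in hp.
P = Fv = 283 N × 16 m/s = 4528 W = 6.072 hp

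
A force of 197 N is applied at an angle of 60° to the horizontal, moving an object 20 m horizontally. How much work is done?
W = Fd cosθ = 197×20×cos(60°) = 1970.0 J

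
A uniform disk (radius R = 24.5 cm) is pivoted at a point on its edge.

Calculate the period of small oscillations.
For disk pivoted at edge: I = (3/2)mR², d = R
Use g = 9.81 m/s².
I/m = (3/2)R² = 0.09004 m²; d = R = 0.245 m
T = 2π√((3/2)R²/(gR)) = 2π√(3R/(2g)) = 1.216 s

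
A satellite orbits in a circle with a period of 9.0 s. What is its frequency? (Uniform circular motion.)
f = 1/T = 1/9.0 = 0.1111 Hz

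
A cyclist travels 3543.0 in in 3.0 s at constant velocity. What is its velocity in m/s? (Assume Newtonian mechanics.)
v = d/t (with unit conversion) = 30.0 m/s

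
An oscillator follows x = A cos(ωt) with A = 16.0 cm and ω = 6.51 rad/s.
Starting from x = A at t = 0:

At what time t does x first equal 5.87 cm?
cos(ωt) = x/A = 5.87/16.0 = 0.3669
ωt = arccos(0.3669) = 1.195 rad
t = 1.195/6.51 = 0.1836 s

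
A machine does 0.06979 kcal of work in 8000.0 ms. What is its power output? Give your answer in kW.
P = W/t = 292 J / 8 s = 36.5 W = 0.0365 kW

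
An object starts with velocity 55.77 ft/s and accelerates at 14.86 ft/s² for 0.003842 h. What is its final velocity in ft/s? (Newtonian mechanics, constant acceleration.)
v = v₀ + at (with unit conversion) = 261.3 ft/s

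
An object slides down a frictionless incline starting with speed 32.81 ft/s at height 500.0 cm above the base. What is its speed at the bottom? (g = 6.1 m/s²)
½mv₀² + mgh = ½mv² → v = √(v₀² + 2gh) = √(10² + 2×6.1×5) = 12.69 m/s = 41.63 ft/s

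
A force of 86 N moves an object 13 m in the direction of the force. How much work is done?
W = Fd = 86×13 = 1118.0 J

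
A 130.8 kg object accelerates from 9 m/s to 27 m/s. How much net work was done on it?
W_net = ΔKE = ½m(v₂² − v₁²) = ½×130.8×(27² − 9²) = 42379.2 J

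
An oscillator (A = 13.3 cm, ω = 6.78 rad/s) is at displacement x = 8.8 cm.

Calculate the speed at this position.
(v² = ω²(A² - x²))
v = ω√(A² − x²) = 6.78×√(0.133² − 0.088²) = 0.6761 m/s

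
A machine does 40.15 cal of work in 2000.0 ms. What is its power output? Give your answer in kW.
P = W/t = 168 J / 2 s = 83.99 W = 0.08399 kW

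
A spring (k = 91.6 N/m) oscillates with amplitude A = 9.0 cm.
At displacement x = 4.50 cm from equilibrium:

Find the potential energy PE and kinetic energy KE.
E_total = ½kA² = ½×91.6×(0.09)² = 0.371 J
PE = ½kx² = ½×91.6×(0.045)² = 0.09274 J
KE = E_total − PE = 0.2782 J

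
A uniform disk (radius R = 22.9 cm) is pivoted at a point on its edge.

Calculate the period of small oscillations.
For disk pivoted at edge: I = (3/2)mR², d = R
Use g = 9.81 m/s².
I/m = (3/2)R² = 0.07866 m²; d = R = 0.229 m
T = 2π√((3/2)R²/(gR)) = 2π√(3R/(2g)) = 1.176 s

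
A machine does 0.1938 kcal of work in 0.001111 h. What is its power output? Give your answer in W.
P = W/t = 810.9 J / 4 s = 202.7 W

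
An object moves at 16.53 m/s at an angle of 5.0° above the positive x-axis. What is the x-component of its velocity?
vₓ = v cos(θ) = 16.53 × cos(5.0°) = 16.47 m/s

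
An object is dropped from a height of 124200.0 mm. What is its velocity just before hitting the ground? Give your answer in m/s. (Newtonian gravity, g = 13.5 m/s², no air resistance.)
v = √(2gh) (with unit conversion) = 57.91 m/s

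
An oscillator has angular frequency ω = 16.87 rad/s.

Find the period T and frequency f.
T = 2π/ω = 2π/16.87 = 0.3724 s; f = ω/2π = 2.685 Hz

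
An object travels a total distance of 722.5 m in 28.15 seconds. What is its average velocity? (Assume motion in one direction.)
v_avg = Δd / Δt = 722.5 / 28.15 = 25.67 m/s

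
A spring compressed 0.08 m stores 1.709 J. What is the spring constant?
PE = ½kx² → k = 2PE/x² = 2×1.709/0.08² = 534.1 N/m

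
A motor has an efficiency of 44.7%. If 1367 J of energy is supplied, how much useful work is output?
W_out = η × W_in = 0.447 × 1367 = 611.05 J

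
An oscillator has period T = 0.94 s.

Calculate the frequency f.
f = 1/T = 1/0.94 = 1.064 Hz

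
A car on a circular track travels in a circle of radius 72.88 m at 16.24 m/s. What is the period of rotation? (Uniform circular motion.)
T = 2πr/v = 2π×72.88/16.24 = 28.2 s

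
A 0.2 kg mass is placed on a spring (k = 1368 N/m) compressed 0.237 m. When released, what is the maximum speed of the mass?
½kx² = ½mv² → v = x√(k/m) = 0.237×√(1368/0.2) = 19.6 m/s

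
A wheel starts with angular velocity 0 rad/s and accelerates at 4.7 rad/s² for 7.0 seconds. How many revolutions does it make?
θ = ω₀t + ½αt² = 0×7.0 + ½×4.7×7.0² = 115.15 rad
Revolutions = θ/(2π) = 115.15/(2π) = 18.33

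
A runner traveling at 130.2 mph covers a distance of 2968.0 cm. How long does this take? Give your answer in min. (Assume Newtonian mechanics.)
t = d/v (with unit conversion) = 0.008499 min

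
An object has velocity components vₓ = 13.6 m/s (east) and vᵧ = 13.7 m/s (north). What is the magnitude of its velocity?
|v| = √(vₓ² + vᵧ²) = √(13.6² + 13.7²) = √(372.65) = 19.3 m/s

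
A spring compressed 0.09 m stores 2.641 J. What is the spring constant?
PE = ½kx² → k = 2PE/x² = 2×2.641/0.09² = 652.1 N/m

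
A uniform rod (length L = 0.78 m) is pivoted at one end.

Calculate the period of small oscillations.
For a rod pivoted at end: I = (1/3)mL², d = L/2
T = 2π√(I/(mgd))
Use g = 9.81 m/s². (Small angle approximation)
I/m = (1/3)L² = 0.2028 m²; d = L/2 = 0.39 m
T = 2π√(I/(mgd)) = 2π√(0.2028/(9.81×0.39)) = 1.447 s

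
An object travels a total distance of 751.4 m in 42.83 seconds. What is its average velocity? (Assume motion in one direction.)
v_avg = Δd / Δt = 751.4 / 42.83 = 17.54 m/s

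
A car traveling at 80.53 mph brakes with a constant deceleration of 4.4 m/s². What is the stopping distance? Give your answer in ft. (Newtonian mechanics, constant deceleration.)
d = v₀² / (2a) (with unit conversion) = 483.2 ft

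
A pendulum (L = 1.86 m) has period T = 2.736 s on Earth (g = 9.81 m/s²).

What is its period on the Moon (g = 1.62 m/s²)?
T = 2π√(L/g), so T_moon/T_earth = √(g_earth/g_moon)
T_moon = 2π√(1.86/1.62) = 6.733 s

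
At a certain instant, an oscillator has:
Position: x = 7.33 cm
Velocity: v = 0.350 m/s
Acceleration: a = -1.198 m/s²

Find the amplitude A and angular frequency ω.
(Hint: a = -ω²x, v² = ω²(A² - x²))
a = −ω²x → ω = √(|a|/x) = √(1.198/0.0733) = 4.043 rad/s
v² = ω²(A² − x²) → A = √(x² + v²/ω²) = √(0.0733² + 0.35²/4.043²) = 0.1134 m = 11.34 cm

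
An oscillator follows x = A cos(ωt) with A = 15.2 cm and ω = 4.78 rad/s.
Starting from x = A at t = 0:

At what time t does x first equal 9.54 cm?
cos(ωt) = x/A = 9.54/15.2 = 0.6276
ωt = arccos(0.6276) = 0.8923 rad
t = 0.8923/4.78 = 0.1867 s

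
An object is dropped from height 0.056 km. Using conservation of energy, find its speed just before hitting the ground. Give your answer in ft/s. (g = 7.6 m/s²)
mgh = ½mv² → v = √(2gh) = √(2×7.6×56) = 29.18 m/s = 95.72 ft/s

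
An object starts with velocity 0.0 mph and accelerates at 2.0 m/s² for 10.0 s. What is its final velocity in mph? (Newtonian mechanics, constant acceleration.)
v = v₀ + at (with unit conversion) = 44.74 mph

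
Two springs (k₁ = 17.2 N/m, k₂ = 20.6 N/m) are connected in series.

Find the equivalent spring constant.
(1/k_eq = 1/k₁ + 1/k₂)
1/k_eq = 1/17.2 + 1/20.6 = 0.10668; k_eq = 9.374 N/m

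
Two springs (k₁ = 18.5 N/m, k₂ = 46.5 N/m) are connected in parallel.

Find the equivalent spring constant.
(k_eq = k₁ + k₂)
k_eq = k₁ + k₂ = 18.5 + 46.5 = 65 N/m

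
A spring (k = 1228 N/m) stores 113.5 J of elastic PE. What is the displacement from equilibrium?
PE = ½kx² → x = √(2PE/k) = √(2×113.5/1228) = 0.4299 m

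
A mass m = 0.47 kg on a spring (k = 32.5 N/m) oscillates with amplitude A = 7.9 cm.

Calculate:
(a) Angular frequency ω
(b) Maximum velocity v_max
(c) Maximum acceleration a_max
ω = √(k/m) = √(32.5/0.47) = 8.316 rad/s
v_max = ωA = 8.316×0.079 = 0.6569 m/s
a_max = ω²A = 8.316²×0.079 = 5.463 m/s²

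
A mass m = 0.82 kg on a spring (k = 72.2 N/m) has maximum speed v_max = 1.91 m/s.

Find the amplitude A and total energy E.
½mv²_max = ½kA² → A = v_max√(m/k) = 1.91×√(0.82/72.2) = 0.2036 m = 20.36 cm
E = ½mv²_max = ½×0.82×1.91² = 1.496 J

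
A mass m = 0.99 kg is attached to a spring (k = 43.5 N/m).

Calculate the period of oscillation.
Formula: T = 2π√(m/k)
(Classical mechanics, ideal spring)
T = 2π√(m/k) = 2π√(0.99/43.5) = 0.9479 s; f = 1/T = 1.055 Hz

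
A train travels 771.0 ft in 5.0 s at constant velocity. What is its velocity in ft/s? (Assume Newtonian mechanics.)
v = d/t (with unit conversion) = 154.2 ft/s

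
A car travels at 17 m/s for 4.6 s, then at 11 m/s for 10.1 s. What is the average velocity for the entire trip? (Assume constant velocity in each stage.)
d₁ = v₁t₁ = 17 × 4.6 = 78.2 m
d₂ = v₂t₂ = 11 × 10.1 = 111.1 m
d_total = 189.3 m, t_total = 14.7 s
v_avg = d_total/t_total = 189.3/14.7 = 12.88 m/s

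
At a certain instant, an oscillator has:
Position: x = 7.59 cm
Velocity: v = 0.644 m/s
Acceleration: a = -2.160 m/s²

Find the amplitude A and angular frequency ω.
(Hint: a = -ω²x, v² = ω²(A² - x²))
a = −ω²x → ω = √(|a|/x) = √(2.16/0.0759) = 5.335 rad/s
v² = ω²(A² − x²) → A = √(x² + v²/ω²) = √(0.0759² + 0.644²/5.335²) = 0.1426 m = 14.26 cm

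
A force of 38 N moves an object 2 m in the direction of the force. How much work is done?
W = Fd = 38×2 = 76.0 J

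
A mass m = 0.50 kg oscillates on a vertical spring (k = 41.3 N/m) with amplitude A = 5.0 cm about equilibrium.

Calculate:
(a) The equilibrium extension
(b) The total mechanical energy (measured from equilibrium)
x_eq = mg/k = 0.5×9.81/41.3 = 0.1188 m = 11.88 cm
E = ½kA² = ½×41.3×(0.05)² = 0.05163 J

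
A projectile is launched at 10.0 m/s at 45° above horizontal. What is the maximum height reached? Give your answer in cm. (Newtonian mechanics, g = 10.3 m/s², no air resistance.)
H = v₀²sin²(θ)/(2g) (with unit conversion) = 242.7 cm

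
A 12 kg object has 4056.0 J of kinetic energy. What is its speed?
KE = ½mv² → v = √(2KE/m) = √(2×4056.0/12) = 26.0 m/s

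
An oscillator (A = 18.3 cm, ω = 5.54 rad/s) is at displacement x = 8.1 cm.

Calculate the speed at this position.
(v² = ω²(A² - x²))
v = ω√(A² − x²) = 5.54×√(0.183² − 0.081²) = 0.9091 m/s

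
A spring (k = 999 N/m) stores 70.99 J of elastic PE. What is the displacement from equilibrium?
PE = ½kx² → x = √(2PE/k) = √(2×70.99/999) = 0.377 m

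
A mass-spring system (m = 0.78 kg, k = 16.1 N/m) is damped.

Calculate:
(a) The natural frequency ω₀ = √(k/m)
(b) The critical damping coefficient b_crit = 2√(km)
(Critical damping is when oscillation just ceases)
ω₀ = √(k/m) = √(16.1/0.78) = 4.543 rad/s
b_crit = 2√(km) = 2√(16.1×0.78) = 7.087 kg/s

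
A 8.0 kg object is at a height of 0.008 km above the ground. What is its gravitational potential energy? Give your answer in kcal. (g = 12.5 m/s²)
PE = mgh = 8 kg × 12.5 m/s² × 8 m = 800 J = 0.1912 kcal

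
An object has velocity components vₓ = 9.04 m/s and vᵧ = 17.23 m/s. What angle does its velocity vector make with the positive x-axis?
θ = arctan(vᵧ/vₓ) = arctan(17.23/9.04) = 62.32°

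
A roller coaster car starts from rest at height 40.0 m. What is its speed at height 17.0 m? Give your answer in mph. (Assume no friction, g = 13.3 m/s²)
mgh₁ = ½mv₂² + mgh₂ → v₂ = √(2g(h₁−h₂)) = √(2×13.3×(40−17)) = 24.73 m/s = 55.33 mph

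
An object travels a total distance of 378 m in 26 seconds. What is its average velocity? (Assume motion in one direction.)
v_avg = Δd / Δt = 378 / 26 = 14.54 m/s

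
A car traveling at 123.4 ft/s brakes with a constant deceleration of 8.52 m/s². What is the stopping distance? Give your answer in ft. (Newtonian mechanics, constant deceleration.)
d = v₀² / (2a) (with unit conversion) = 272.4 ft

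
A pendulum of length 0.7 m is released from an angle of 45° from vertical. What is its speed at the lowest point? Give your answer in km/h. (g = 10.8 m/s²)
h = L(1 − cosθ) = 0.7×(1 − cos45°) = 0.205 m
v = √(2gh) = √(2×10.8×0.205) = 2.104 m/s = 7.576 km/h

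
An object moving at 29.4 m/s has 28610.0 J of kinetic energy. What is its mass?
KE = ½mv² → m = 2KE/v² = 2×28610.0/29.4² = 66.2 kg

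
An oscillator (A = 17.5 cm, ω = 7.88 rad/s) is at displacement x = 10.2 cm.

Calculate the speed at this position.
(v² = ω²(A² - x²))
v = ω√(A² − x²) = 7.88×√(0.175² − 0.102²) = 1.121 m/s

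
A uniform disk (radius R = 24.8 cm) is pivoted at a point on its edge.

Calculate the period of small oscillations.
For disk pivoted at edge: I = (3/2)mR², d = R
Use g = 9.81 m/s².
I/m = (3/2)R² = 0.09226 m²; d = R = 0.248 m
T = 2π√((3/2)R²/(gR)) = 2π√(3R/(2g)) = 1.224 s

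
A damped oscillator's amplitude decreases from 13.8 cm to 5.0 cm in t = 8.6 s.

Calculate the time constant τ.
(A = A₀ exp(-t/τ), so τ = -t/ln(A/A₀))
A/A₀ = 5.0/13.8 = 0.3623; ln(A/A₀) = -1.015
τ = −t/ln(A/A₀) = −8.6/-1.015 = 8.471 s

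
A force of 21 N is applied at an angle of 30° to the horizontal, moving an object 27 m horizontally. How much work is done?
W = Fd cosθ = 21×27×cos(30°) = 491.04 J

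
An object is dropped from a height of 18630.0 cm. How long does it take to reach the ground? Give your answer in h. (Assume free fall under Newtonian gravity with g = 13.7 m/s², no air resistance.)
t = √(2h/g) (with unit conversion) = 0.001449 h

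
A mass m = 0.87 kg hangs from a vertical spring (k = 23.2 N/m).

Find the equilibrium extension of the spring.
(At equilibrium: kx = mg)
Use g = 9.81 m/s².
x_eq = mg/k = 0.87×9.81/23.2 = 0.3679 m = 36.79 cm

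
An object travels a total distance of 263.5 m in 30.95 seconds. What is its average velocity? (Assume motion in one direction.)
v_avg = Δd / Δt = 263.5 / 30.95 = 8.51 m/s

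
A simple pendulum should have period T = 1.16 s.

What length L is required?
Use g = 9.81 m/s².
T = 2π√(L/g) → L = g(T/2π)² = 9.81×(1.16/2π)² = 0.3344 m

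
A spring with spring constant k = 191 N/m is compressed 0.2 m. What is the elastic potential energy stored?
PE = ½kx² = ½×191×0.2² = 3.82 J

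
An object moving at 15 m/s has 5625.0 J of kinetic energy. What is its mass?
KE = ½mv² → m = 2KE/v² = 2×5625.0/15² = 50.0 kg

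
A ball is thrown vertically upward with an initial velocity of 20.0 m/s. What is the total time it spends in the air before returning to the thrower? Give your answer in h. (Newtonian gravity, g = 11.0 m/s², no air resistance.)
t_total = 2v₀/g (with unit conversion) = 0.00101 h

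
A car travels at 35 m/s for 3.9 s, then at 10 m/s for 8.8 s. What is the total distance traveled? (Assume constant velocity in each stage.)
d₁ = v₁t₁ = 35 × 3.9 = 136.5 m
d₂ = v₂t₂ = 10 × 8.8 = 88 m
d_total = 136.5 + 88 = 224.5 m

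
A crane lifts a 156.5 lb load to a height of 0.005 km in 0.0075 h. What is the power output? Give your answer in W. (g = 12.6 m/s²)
W = mgh = 70.99×12.6×5 = 4472 J
P = W/t = 4472/27 = 165.6 W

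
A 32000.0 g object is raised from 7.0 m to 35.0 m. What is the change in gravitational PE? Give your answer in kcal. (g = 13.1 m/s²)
ΔPE = mg(h₂ − h₁) = 32 kg × 13.1 m/s² × (35 − 7) m = 1.174e+04 J = 2.805 kcal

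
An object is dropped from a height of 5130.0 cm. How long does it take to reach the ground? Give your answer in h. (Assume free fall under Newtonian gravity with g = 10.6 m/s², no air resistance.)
t = √(2h/g) (with unit conversion) = 0.0008642 h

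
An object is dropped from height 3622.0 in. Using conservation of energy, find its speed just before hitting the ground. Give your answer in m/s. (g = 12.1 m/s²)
mgh = ½mv² → v = √(2gh) = √(2×12.1×92) = 47.18 m/s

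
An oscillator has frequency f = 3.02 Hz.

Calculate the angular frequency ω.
ω = 2πf = 2π×3.02 = 18.98 rad/s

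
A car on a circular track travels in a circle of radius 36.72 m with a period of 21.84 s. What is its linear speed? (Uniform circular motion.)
v = 2πr/T = 2π×36.72/21.84 = 10.56 m/s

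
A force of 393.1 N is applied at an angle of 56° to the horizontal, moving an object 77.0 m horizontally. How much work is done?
W = Fd cosθ = 393.1×77.0×cos(56°) = 16926.0 J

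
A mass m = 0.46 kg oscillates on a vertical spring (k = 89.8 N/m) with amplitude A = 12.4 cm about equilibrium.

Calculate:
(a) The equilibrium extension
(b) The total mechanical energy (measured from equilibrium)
x_eq = mg/k = 0.46×9.81/89.8 = 0.05025 m = 5.025 cm
E = ½kA² = ½×89.8×(0.124)² = 0.6904 J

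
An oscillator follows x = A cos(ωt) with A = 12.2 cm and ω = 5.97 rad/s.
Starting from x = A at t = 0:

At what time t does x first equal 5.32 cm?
cos(ωt) = x/A = 5.32/12.2 = 0.4361
ωt = arccos(0.4361) = 1.12 rad
t = 1.12/5.97 = 0.1875 s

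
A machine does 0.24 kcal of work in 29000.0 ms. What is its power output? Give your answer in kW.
P = W/t = 1004 J / 29 s = 34.63 W = 0.03463 kW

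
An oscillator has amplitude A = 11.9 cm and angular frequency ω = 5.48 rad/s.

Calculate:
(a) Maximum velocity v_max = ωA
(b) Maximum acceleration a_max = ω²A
v_max = ωA = 5.48×0.119 = 0.6521 m/s
a_max = ω²A = 5.48²×0.119 = 3.574 m/s²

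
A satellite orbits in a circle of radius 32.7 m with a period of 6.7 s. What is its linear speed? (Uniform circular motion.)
v = 2πr/T = 2π×32.7/6.7 = 30.67 m/s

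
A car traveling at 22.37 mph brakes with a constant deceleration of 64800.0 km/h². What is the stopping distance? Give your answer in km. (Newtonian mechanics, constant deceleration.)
d = v₀² / (2a) (with unit conversion) = 0.01 km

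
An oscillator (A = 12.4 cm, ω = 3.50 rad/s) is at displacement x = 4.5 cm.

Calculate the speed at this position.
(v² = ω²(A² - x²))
v = ω√(A² − x²) = 3.5×√(0.124² − 0.045²) = 0.4044 m/s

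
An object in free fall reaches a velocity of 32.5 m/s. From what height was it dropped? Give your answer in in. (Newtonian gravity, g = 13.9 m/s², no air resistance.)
h = v²/(2g) (with unit conversion) = 1496.0 in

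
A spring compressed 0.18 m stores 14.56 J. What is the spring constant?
PE = ½kx² → k = 2PE/x² = 2×14.56/0.18² = 898.8 N/m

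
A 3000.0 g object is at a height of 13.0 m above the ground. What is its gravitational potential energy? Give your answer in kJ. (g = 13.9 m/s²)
PE = mgh = 3 kg × 13.9 m/s² × 13 m = 542.1 J = 0.5421 kJ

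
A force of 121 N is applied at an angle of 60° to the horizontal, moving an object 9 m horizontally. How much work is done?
W = Fd cosθ = 121×9×cos(60°) = 544.5 J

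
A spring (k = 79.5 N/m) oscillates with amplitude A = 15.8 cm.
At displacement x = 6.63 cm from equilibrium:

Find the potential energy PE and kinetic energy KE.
E_total = ½kA² = ½×79.5×(0.158)² = 0.9923 J
PE = ½kx² = ½×79.5×(0.0663)² = 0.1747 J
KE = E_total − PE = 0.8176 J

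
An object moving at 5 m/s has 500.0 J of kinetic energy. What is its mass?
KE = ½mv² → m = 2KE/v² = 2×500.0/5² = 40.0 kg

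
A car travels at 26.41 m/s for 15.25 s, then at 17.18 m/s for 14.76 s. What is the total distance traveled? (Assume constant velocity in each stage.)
d₁ = v₁t₁ = 26.41 × 15.25 = 402.752 m
d₂ = v₂t₂ = 17.18 × 14.76 = 253.577 m
d_total = 402.752 + 253.577 = 656.33 m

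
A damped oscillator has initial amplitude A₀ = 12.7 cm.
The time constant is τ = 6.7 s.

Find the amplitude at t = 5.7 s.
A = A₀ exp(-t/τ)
A = A₀ exp(−t/τ) = 12.7×exp(−5.7/6.7) = 5.424 cm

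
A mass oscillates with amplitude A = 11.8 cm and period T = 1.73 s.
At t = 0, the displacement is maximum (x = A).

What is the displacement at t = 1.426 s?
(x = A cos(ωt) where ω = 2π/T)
ω = 2π/T = 2π/1.73 = 3.632 rad/s
x = A cos(ωt) = 11.8×cos(3.632×1.426) = 5.309 cm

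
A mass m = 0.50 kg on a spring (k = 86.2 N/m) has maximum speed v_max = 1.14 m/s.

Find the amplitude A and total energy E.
½mv²_max = ½kA² → A = v_max√(m/k) = 1.14×√(0.5/86.2) = 0.08682 m = 8.682 cm
E = ½mv²_max = ½×0.5×1.14² = 0.3249 J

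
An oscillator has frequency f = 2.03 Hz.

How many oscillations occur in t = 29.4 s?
n = f×t = 2.03×29.4 = 59.68 oscillations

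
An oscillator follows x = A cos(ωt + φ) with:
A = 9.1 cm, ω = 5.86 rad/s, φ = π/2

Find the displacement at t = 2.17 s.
x = A cos(ωt + φ) = 9.1×cos(5.86×2.17 + π/2) = -1.358 cm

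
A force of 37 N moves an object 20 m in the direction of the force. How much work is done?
W = Fd = 37×20 = 740.0 J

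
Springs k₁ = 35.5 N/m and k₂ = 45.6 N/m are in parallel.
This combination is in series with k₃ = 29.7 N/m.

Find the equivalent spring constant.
k₁₂ = k₁ + k₂ = 81.1 N/m (parallel)
1/k_eq = 1/k₁₂ + 1/k₃ → k_eq = 21.74 N/m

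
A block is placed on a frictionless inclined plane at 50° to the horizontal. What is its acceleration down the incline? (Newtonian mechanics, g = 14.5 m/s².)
a = g sin(θ) = 14.5 × sin(50°) = 14.5 × 0.766 = 11.11 m/s²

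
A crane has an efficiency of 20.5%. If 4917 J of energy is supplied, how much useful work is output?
W_out = η × W_in = 0.205 × 4917 = 1008.0 J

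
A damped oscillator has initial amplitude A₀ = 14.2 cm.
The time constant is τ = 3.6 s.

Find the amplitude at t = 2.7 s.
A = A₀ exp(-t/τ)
A = A₀ exp(−t/τ) = 14.2×exp(−2.7/3.6) = 6.708 cm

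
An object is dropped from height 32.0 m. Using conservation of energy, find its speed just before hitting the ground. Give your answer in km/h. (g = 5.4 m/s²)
mgh = ½mv² → v = √(2gh) = √(2×5.4×32) = 18.59 m/s = 66.93 km/h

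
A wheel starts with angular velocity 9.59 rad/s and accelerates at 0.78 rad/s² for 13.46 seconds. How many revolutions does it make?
θ = ω₀t + ½αt² = 9.59×13.46 + ½×0.78×13.46² = 199.74 rad
Revolutions = θ/(2π) = 199.74/(2π) = 31.79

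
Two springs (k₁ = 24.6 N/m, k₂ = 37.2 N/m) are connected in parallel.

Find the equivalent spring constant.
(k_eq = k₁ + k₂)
k_eq = k₁ + k₂ = 24.6 + 37.2 = 61.8 N/m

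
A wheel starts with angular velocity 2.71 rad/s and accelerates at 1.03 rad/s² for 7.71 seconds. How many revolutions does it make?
θ = ω₀t + ½αt² = 2.71×7.71 + ½×1.03×7.71² = 51.51 rad
Revolutions = θ/(2π) = 51.51/(2π) = 8.2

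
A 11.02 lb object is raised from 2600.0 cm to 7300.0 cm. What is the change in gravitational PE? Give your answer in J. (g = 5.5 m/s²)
ΔPE = mg(h₂ − h₁) = 4.999 kg × 5.5 m/s² × (73 − 26) m = 1292 J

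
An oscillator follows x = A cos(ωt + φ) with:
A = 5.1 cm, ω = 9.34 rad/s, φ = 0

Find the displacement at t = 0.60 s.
x = A cos(ωt + φ) = 5.1×cos(9.34×0.6 + 0) = 3.968 cm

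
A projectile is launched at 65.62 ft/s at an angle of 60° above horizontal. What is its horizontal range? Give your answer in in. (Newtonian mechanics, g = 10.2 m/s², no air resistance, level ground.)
R = v₀² sin(2θ) / g (with unit conversion) = 1337.0 in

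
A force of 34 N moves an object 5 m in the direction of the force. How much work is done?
W = Fd = 34×5 = 170.0 J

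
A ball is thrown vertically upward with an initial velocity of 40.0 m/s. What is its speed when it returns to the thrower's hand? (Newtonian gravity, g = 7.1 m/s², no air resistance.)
By conservation of energy, the ball returns at the same speed = 40.0 m/s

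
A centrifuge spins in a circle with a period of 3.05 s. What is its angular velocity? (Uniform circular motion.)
ω = 2π/T = 2π/3.05 = 2.0601 rad/s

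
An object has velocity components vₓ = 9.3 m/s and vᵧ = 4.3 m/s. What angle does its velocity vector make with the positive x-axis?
θ = arctan(vᵧ/vₓ) = arctan(4.3/9.3) = 24.81°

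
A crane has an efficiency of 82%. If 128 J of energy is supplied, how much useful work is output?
W_out = η × W_in = 0.82 × 128 = 104.96 J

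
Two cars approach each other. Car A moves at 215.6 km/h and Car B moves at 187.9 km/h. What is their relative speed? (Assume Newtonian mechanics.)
v_rel = v_A + v_B = 215.6 + 187.9 = 403.5 km/h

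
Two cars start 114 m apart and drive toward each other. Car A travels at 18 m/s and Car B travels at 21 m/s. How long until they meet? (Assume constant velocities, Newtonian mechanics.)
Combined speed: v_combined = 18 + 21 = 39 m/s
Time to meet: t = d/39 = 114/39 = 2.92 s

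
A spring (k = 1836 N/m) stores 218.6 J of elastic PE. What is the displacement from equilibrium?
PE = ½kx² → x = √(2PE/k) = √(2×218.6/1836) = 0.488 m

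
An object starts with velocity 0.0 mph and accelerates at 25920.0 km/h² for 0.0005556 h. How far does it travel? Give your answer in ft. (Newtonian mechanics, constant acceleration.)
d = v₀t + ½at² (with unit conversion) = 13.13 ft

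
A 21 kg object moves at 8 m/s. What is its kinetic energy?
KE = ½mv² = ½×21×8² = 672.0 J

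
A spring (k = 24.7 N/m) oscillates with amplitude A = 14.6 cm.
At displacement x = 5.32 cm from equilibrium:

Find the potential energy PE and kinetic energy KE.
E_total = ½kA² = ½×24.7×(0.146)² = 0.2633 J
PE = ½kx² = ½×24.7×(0.0532)² = 0.03495 J
KE = E_total − PE = 0.2283 J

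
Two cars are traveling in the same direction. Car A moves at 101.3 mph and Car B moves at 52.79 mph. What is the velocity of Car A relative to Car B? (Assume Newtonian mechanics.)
v_rel = v_A - v_B = 101.3 - 52.79 = 48.51 mph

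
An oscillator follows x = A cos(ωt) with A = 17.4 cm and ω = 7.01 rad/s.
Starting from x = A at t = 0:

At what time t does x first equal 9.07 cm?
cos(ωt) = x/A = 9.07/17.4 = 0.5213
ωt = arccos(0.5213) = 1.022 rad
t = 1.022/7.01 = 0.1459 s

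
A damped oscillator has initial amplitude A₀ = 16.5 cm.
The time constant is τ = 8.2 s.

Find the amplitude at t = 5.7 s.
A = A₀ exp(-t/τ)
A = A₀ exp(−t/τ) = 16.5×exp(−5.7/8.2) = 8.234 cm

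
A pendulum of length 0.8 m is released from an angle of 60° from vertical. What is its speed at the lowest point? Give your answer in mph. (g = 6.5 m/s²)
h = L(1 − cosθ) = 0.8×(1 − cos60°) = 0.4 m
v = √(2gh) = √(2×6.5×0.4) = 2.28 m/s = 5.101 mph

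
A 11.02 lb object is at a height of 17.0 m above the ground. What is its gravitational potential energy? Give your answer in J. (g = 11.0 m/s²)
PE = mgh = 4.999 kg × 11.0 m/s² × 17 m = 934.7 J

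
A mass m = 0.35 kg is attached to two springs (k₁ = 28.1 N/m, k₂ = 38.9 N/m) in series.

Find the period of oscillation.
k_eq = k₁k₂/(k₁+k₂) = 16.31 N/m
T = 2π√(m/k_eq) = 2π√(0.35/16.31) = 0.9203 s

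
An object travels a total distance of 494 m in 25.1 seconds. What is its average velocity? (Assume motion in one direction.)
v_avg = Δd / Δt = 494 / 25.1 = 19.68 m/s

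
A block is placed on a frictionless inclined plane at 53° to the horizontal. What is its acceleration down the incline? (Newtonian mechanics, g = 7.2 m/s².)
a = g sin(θ) = 7.2 × sin(53°) = 7.2 × 0.7986 = 5.75 m/s²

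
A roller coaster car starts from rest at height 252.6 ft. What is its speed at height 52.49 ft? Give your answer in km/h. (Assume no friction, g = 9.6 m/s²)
mgh₁ = ½mv₂² + mgh₂ → v₂ = √(2g(h₁−h₂)) = √(2×9.6×(76.99−16)) = 34.22 m/s = 123.2 km/h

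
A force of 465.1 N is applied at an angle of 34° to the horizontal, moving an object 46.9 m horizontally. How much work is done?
W = Fd cosθ = 465.1×46.9×cos(34°) = 18084.0 J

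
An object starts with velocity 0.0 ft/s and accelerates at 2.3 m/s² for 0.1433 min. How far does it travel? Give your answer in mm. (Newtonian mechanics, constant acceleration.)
d = v₀t + ½at² (with unit conversion) = 85010.0 mm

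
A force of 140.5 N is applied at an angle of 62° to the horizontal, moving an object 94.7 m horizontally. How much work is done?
W = Fd cosθ = 140.5×94.7×cos(62°) = 6246.5 J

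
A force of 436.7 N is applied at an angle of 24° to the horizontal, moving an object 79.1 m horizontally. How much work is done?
W = Fd cosθ = 436.7×79.1×cos(24°) = 31557.0 J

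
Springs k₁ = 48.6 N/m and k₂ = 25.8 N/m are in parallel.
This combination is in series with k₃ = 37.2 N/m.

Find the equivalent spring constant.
k₁₂ = k₁ + k₂ = 74.4 N/m (parallel)
1/k_eq = 1/k₁₂ + 1/k₃ → k_eq = 24.8 N/m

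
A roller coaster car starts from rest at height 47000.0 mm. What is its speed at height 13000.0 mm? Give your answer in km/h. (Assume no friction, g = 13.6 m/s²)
mgh₁ = ½mv₂² + mgh₂ → v₂ = √(2g(h₁−h₂)) = √(2×13.6×(47−13)) = 30.41 m/s = 109.5 km/h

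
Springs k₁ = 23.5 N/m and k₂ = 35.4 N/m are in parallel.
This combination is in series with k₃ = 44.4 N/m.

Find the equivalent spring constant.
k₁₂ = k₁ + k₂ = 58.9 N/m (parallel)
1/k_eq = 1/k₁₂ + 1/k₃ → k_eq = 25.32 N/m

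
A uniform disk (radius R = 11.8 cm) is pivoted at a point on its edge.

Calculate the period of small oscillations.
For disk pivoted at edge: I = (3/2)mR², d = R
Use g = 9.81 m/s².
I/m = (3/2)R² = 0.02089 m²; d = R = 0.118 m
T = 2π√((3/2)R²/(gR)) = 2π√(3R/(2g)) = 0.844 s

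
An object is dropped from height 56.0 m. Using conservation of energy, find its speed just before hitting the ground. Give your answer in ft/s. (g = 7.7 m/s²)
mgh = ½mv² → v = √(2gh) = √(2×7.7×56) = 29.37 m/s = 96.35 ft/s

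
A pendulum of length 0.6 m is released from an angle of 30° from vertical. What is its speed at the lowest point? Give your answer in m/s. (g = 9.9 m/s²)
h = L(1 − cosθ) = 0.6×(1 − cos30°) = 0.08038 m
v = √(2gh) = √(2×9.9×0.08038) = 1.262 m/s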